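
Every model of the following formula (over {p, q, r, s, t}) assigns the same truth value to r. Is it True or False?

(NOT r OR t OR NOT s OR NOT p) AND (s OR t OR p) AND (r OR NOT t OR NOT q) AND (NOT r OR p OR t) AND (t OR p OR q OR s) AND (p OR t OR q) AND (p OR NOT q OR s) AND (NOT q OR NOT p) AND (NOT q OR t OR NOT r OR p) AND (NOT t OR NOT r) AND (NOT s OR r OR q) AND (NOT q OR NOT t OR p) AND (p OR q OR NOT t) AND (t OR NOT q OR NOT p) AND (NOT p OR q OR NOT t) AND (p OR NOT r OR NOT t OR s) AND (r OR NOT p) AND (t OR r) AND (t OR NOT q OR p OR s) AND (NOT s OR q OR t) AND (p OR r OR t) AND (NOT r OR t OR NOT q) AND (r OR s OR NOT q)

True

Suppose r = false.
The clause (NOT p) is unit, so p = false.
The clause (t) is unit, so t = true.
The clause (NOT q) is unit, so q = false.
Now (q) is unsatisfied and unit — conflict.
So every satisfying assignment has r = True.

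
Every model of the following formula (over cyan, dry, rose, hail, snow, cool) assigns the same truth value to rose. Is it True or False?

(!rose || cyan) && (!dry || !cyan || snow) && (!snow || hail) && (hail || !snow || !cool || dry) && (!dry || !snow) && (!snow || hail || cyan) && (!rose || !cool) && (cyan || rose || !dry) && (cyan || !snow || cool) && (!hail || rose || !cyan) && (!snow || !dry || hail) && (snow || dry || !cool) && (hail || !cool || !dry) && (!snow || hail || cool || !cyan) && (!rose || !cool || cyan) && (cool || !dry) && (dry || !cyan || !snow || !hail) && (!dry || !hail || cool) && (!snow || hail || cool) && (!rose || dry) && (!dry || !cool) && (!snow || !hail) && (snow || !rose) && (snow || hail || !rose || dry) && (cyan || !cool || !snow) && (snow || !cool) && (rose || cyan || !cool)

False

Suppose rose = true.
From the singleton clause (cyan), cyan = true.
From the singleton clause (!cool), cool = false.
From the singleton clause (!dry), dry = false.
That conflicts with the unit clause (dry).
So every satisfying assignment has rose = False.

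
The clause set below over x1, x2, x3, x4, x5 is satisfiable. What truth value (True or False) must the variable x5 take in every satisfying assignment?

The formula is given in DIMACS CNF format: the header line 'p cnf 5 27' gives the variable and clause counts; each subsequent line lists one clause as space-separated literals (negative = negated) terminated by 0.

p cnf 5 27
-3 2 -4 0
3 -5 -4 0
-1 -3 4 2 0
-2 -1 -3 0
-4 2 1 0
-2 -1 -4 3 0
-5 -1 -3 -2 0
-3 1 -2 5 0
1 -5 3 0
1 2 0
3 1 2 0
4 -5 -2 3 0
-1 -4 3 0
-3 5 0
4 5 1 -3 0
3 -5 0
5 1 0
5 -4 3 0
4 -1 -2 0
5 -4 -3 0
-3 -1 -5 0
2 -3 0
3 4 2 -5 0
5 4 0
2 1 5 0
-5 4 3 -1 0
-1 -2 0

True

Suppose x5 = False.
Unit clause (¬x3) forces x3 = False.
Unit clause (x1) forces x1 = True.
Unit clause (¬x4) forces x4 = False.
That conflicts with the unit clause (x4).
So every satisfying assignment has x5 = True.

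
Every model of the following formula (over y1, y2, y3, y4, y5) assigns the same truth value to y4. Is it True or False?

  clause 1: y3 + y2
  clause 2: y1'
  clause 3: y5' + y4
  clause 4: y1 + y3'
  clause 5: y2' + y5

Suppose y4 = 0.
The clause (y1') is unit, so y1 = 0.
The clause (y5') is unit, so y5 = 0.
The clause (y3') is unit, so y3 = 0.
The clause (y2) is unit, so y2 = 1.
But (y2') is also a unit clause — contradiction.
So every satisfying assignment has y4 = True.

True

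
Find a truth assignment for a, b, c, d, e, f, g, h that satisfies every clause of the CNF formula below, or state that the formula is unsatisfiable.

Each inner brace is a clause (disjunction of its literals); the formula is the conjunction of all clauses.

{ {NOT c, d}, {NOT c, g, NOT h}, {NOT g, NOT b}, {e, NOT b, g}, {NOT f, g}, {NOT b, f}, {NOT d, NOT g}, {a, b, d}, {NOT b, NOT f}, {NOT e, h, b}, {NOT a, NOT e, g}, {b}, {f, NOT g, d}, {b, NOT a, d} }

UNSATISFIABLE

From the singleton clause (b), b = true.
From the singleton clause (NOT g), g = false.
From the singleton clause (e), e = true.
From the singleton clause (NOT f), f = false.
That conflicts with the unit clause (f).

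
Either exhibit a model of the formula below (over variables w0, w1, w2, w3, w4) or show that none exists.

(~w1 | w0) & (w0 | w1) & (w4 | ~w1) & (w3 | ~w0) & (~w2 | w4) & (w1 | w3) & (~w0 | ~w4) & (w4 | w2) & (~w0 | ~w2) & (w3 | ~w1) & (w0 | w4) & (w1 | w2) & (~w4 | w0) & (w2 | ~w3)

UNSATISFIABLE

Case w1 = 0:
(w0) alone gives w0 = 1.
(w3) alone gives w3 = 1.
(~w4) alone gives w4 = 0.
(~w2) alone gives w2 = 0.
Now (w2) is unsatisfied and unit — conflict.
Undo w1 and try w1 = 1.
(w0) alone gives w0 = 1.
(w4) alone gives w4 = 1.
Now (~w4) is unsatisfied and unit — conflict.
Both values of w1 lead to a conflict.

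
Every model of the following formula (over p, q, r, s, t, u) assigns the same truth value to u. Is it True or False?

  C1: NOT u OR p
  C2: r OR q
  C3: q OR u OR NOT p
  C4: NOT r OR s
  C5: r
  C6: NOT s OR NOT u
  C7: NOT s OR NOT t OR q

Suppose u = true.
Unit clause (p) forces p = true.
Unit clause (r) forces r = true.
Unit clause (s) forces s = true.
But (NOT s) is also a unit clause — contradiction.
So every satisfying assignment has u = False.

False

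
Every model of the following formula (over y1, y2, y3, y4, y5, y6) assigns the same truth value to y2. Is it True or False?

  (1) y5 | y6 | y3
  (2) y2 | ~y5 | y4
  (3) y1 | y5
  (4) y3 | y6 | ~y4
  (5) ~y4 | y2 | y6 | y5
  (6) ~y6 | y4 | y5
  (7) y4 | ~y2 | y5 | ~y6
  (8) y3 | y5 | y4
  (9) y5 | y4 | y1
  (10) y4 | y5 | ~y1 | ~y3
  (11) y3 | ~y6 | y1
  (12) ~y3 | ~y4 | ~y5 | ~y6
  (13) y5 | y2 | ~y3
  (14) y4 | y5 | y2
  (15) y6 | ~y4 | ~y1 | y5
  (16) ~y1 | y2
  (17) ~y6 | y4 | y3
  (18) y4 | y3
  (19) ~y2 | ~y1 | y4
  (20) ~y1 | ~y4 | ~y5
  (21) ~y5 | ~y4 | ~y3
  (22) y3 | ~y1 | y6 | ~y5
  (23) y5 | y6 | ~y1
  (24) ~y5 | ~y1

True

Suppose y2 = 0.
Unit clause (~y1) forces y1 = 0.
Unit clause (y5) forces y5 = 1.
Unit clause (y4) forces y4 = 1.
Unit clause (~y3) forces y3 = 0.
Unit clause (y6) forces y6 = 1.
Now (~y6) is unsatisfied and unit — conflict.
So every satisfying assignment has y2 = True.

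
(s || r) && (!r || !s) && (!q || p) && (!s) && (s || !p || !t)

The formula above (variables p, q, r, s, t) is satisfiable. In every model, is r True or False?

Suppose r = false.
Unit clause (s) forces s = true.
But (!s) is also a unit clause — contradiction.
So every satisfying assignment has r = True.

True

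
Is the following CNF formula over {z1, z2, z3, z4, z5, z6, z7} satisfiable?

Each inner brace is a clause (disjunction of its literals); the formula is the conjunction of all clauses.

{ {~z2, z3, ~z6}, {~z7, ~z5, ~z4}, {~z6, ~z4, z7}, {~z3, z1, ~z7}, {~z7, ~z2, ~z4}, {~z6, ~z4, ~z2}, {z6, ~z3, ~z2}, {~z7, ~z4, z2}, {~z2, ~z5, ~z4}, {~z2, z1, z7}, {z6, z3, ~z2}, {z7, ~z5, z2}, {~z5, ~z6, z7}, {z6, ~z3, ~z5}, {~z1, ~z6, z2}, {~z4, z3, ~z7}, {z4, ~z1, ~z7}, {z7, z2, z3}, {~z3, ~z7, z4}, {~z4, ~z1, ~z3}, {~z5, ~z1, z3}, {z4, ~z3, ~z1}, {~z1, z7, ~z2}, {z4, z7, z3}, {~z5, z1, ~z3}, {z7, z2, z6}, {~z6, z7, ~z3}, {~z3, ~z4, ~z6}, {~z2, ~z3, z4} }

Yes

Suppose z2 = 0.
Suppose z7 = 1.
(~z4) alone gives z4 = 0.
(~z1) alone gives z1 = 0.
(~z3) alone gives z3 = 0.
Every clause is now satisfied; z5, z6 are unconstrained.
A satisfying assignment: z1=0; z2=0; z3=0; z4=0; z5=0; z6=0; z7=1.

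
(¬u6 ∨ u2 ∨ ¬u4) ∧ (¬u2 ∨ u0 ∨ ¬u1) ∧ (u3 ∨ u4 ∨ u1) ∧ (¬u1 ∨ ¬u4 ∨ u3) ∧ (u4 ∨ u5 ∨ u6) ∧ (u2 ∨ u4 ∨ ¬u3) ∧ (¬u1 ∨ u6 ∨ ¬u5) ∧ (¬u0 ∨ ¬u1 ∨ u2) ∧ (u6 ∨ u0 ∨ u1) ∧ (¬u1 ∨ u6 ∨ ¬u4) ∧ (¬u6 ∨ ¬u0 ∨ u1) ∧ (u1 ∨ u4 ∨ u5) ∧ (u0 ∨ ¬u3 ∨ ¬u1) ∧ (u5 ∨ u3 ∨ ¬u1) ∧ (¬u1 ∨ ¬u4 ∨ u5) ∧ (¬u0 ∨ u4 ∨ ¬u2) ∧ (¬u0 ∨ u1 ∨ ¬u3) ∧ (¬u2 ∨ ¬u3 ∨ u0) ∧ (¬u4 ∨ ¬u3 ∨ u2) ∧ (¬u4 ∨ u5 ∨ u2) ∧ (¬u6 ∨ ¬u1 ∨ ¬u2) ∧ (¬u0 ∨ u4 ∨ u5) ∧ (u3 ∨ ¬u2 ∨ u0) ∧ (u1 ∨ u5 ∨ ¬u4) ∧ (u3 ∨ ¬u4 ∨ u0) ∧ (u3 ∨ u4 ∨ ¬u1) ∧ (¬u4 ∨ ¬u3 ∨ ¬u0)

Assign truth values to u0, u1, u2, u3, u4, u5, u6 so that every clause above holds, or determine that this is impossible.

u0 ↦ True,  u1 ↦ False,  u2 ↦ True,  u3 ↦ False,  u4 ↦ True,  u5 ↦ True,  u6 ↦ False

Try u6 = False.
Try u4 = True.
(¬u1) alone gives u1 = False.
(u0) alone gives u0 = True.
(¬u3) alone gives u3 = False.
(u5) alone gives u5 = True.
Every clause is now satisfied; u2 is unconstrained.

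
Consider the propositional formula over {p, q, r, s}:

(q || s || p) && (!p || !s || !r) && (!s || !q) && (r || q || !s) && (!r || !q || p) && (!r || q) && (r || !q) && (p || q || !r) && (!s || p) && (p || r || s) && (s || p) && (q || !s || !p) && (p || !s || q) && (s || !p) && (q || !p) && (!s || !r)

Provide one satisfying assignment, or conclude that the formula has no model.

Branch on s: set s = false.
The clause (p) is unit, so p = true.
Now (!p) is unsatisfied and unit — conflict.
So s must be the other value — set s = true.
The clause (!q) is unit, so q = false.
The clause (r) is unit, so r = true.
Now (!r) is unsatisfied and unit — conflict.
Either choice for s ends in contradiction.

UNSATISFIABLE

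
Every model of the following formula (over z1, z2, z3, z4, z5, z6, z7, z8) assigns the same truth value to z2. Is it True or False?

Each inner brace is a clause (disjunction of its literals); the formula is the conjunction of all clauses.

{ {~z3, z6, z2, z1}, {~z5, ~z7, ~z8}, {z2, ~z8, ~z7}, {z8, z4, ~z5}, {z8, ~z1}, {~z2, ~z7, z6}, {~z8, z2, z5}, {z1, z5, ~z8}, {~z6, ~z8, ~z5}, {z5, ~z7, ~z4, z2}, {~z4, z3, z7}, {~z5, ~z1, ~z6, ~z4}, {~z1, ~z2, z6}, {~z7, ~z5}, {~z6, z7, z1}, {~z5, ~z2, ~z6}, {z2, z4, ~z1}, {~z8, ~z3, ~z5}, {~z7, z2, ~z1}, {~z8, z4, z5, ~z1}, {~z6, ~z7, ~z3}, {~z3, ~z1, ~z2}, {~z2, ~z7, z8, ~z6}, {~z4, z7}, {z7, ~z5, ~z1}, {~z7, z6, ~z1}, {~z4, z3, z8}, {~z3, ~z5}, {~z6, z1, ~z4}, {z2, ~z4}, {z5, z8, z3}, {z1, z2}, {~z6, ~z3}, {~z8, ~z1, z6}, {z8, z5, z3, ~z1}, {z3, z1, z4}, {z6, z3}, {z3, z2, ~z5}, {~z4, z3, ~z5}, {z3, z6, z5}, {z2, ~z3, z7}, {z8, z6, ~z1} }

True

Suppose z2 = 0.
(~z4) alone gives z4 = 0.
(~z1) alone gives z1 = 0.
But (z1) is also a unit clause — contradiction.
So every satisfying assignment has z2 = True.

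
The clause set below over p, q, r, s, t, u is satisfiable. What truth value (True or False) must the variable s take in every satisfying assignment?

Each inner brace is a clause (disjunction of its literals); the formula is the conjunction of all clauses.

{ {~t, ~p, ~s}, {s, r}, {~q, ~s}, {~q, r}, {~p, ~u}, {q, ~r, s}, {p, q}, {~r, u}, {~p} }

False

Suppose s = 1.
(~q) alone gives q = 0.
(p) alone gives p = 1.
Now (~p) is unsatisfied and unit — conflict.
So every satisfying assignment has s = False.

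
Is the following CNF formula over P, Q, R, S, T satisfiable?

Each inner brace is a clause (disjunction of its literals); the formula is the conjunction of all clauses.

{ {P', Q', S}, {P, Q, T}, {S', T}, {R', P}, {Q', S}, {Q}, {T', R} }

From the singleton clause (Q), Q = 1.
From the singleton clause (S), S = 1.
From the singleton clause (T), T = 1.
From the singleton clause (R), R = 1.
From the singleton clause (P), P = 1.
This assignment satisfies each clause.
A satisfying assignment: P=1,  Q=1,  R=1,  S=1,  T=1.

Satisfiable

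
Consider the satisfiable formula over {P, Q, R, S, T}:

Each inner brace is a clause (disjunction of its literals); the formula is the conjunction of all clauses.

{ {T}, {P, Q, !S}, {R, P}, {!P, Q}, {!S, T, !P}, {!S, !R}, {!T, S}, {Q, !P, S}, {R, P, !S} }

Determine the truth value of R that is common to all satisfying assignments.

Suppose R = true.
From the singleton clause (T), T = true.
From the singleton clause (!S), S = false.
But (S) is also a unit clause — contradiction.
So every satisfying assignment has R = False.

False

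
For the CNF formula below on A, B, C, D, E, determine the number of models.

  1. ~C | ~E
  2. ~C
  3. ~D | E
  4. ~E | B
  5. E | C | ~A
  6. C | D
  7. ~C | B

There are 2^5 = 32 truth assignments over (A, B, C, D, E).
Split on C. With C = 1, the clauses containing C are satisfied and ~C drops from the rest; 0 of the 2^4 = 16 assignments to the other variables satisfy what remains.
With C = 0, by the same count on the reduced clause set, 2 assignments work.
(One model: A=F, B=T, C=F, D=T, E=T.)
Total: 0 + 2 = 2.

2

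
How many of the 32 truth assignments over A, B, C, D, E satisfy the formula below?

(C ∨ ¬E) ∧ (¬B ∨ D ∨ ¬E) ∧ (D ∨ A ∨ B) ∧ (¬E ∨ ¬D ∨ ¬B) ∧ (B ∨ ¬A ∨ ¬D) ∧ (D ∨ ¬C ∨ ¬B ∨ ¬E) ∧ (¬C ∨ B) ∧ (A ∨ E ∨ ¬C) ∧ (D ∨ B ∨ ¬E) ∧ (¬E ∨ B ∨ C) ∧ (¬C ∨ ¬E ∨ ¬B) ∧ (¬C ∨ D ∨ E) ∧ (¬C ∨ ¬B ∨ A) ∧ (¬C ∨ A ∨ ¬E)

7

There are 2^5 = 32 truth assignments over (A, B, C, D, E).
Split on D. With D = True, the clauses containing D are satisfied and ¬D drops from the rest; 4 of the 2^4 = 16 assignments to the other variables satisfy what remains.
With D = False, by the same count on the reduced clause set, 3 assignments work.
Total: 4 + 3 = 7.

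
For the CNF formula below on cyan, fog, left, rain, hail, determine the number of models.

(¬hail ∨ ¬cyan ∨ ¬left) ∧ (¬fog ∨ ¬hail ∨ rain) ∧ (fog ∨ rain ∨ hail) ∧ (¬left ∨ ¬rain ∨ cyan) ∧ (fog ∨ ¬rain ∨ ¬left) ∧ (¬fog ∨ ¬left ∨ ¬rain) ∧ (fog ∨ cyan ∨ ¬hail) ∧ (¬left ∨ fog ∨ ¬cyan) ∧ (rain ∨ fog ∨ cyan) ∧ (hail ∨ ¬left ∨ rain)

There are 2^5 = 32 truth assignments over (cyan, fog, left, rain, hail).
Split on cyan. With cyan = True, the clauses containing cyan are satisfied and ¬cyan drops from the rest; 6 of the 2^4 = 16 assignments to the other variables satisfy what remains.
With cyan = False, by the same count on the reduced clause set, 4 assignments work.
(One model: cyan=F, fog=F, left=F, rain=T, hail=F.)
Total: 6 + 4 = 10.

10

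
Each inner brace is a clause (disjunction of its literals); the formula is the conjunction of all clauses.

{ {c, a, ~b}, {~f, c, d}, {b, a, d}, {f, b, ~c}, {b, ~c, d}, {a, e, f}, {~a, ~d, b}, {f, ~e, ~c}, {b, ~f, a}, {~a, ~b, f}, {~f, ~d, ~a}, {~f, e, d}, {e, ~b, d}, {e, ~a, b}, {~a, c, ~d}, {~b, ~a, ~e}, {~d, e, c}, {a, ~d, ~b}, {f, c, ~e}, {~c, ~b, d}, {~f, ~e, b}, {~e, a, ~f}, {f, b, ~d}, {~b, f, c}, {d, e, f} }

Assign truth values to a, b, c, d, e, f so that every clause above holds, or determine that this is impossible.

Case c = 1:
Case f = 1:
Case b = 1:
The clause (d) is unit, so d = 1.
The clause (~a) is unit, so a = 0.
Now (a) is unsatisfied and unit — conflict.
So b must be the other value — set b = 0.
The clause (d) is unit, so d = 1.
The clause (~a) is unit, so a = 0.
Now (a) is unsatisfied and unit — conflict.
Neither b = 1 nor b = 0 works.
So f must be the other value — set f = 0.
The clause (b) is unit, so b = 1.
The clause (~e) is unit, so e = 0.
The clause (a) is unit, so a = 1.
Now (~a) is unsatisfied and unit — conflict.
Neither f = 1 nor f = 0 works.
So c must be the other value — set c = 0.
Case a = 1:
The clause (~d) is unit, so d = 0.
The clause (~f) is unit, so f = 0.
The clause (~b) is unit, so b = 0.
The clause (e) is unit, so e = 1.
Now (~e) is unsatisfied and unit — conflict.
So a must be the other value — set a = 0.
The clause (~b) is unit, so b = 0.
The clause (d) is unit, so d = 1.
The clause (~f) is unit, so f = 0.
Now (f) is unsatisfied and unit — conflict.
Neither a = 1 nor a = 0 works.
Neither c = 1 nor c = 0 works.

UNSATISFIABLE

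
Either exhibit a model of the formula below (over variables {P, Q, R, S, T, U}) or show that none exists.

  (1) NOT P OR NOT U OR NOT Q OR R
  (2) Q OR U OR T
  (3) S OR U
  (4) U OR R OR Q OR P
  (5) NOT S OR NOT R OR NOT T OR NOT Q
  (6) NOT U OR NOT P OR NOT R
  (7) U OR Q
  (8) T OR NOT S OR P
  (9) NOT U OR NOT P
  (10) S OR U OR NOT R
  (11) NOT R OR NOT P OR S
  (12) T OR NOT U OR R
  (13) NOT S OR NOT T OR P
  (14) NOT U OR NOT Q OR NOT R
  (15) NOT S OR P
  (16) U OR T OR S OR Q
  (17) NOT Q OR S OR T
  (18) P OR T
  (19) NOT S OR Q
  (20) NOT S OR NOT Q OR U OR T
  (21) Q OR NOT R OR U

Case S = true:
The clause (P) is unit, so P = true.
The clause (NOT U) is unit, so U = false.
The clause (Q) is unit, so Q = true.
The clause (T) is unit, so T = true.
The clause (NOT R) is unit, so R = false.
This assignment satisfies each clause.

P ↦ true; Q ↦ true; R ↦ false; S ↦ true; T ↦ true; U ↦ false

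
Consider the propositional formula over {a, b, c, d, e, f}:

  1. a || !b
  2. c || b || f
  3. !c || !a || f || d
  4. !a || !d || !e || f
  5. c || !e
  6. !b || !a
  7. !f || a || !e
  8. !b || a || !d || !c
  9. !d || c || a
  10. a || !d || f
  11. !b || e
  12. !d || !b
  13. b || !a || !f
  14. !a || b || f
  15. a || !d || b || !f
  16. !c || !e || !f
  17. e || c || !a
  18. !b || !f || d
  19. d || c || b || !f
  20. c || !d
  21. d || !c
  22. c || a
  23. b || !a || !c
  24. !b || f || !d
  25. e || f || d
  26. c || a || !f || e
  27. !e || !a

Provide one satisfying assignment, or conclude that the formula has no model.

Try a = true.
Unit clause (!b) forces b = false.
Unit clause (!f) forces f = false.
But (f) is also a unit clause — contradiction.
Backtrack on a: now try a = false.
Unit clause (!b) forces b = false.
Unit clause (c) forces c = true.
Unit clause (d) forces d = true.
Unit clause (f) forces f = true.
But (!f) is also a unit clause — contradiction.
Both values of a lead to a conflict.

UNSATISFIABLE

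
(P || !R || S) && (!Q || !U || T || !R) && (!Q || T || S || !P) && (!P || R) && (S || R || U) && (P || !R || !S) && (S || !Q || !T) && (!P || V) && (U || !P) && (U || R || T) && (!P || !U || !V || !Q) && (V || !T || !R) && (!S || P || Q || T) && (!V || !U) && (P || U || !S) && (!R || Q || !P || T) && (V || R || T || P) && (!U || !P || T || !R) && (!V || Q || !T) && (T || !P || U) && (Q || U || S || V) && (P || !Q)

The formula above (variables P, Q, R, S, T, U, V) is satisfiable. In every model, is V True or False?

False

Suppose V = true.
(!U) alone gives U = false.
(!P) alone gives P = false.
(!S) alone gives S = false.
(!R) alone gives R = false.
That conflicts with the unit clause (R).
So every satisfying assignment has V = False.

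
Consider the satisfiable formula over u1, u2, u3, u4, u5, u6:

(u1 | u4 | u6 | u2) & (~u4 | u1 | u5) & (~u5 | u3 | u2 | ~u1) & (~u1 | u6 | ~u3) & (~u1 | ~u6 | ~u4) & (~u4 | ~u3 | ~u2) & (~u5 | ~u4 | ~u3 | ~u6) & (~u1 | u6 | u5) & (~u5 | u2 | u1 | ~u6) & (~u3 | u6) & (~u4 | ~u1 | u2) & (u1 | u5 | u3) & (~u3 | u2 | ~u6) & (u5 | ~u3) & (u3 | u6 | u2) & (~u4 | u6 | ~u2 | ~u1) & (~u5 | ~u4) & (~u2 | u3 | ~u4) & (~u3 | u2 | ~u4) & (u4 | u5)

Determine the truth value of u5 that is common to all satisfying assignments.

Suppose u5 = 0.
From the singleton clause (~u3), u3 = 0.
From the singleton clause (u1), u1 = 1.
From the singleton clause (u6), u6 = 1.
From the singleton clause (~u4), u4 = 0.
Now (u4) is unsatisfied and unit — conflict.
So every satisfying assignment has u5 = True.

True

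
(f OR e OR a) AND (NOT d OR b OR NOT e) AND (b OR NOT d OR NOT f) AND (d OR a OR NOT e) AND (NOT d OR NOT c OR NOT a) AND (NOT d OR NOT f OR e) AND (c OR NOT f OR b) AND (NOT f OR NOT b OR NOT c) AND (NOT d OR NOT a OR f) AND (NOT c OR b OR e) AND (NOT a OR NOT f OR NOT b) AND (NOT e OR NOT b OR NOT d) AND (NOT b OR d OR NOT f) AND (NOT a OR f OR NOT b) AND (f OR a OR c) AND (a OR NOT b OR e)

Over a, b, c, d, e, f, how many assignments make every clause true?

4

There are 2^6 = 64 truth assignments over (a, b, c, d, e, f).
Split on d. With d = true, the clauses containing d are satisfied and NOT d drops from the rest; 0 of the 2^5 = 32 assignments to the other variables satisfy what remains.
With d = false, by the same count on the reduced clause set, 4 assignments work.
(One model: a=T, b=F, c=F, d=F, e=F, f=F.)
Total: 0 + 4 = 4.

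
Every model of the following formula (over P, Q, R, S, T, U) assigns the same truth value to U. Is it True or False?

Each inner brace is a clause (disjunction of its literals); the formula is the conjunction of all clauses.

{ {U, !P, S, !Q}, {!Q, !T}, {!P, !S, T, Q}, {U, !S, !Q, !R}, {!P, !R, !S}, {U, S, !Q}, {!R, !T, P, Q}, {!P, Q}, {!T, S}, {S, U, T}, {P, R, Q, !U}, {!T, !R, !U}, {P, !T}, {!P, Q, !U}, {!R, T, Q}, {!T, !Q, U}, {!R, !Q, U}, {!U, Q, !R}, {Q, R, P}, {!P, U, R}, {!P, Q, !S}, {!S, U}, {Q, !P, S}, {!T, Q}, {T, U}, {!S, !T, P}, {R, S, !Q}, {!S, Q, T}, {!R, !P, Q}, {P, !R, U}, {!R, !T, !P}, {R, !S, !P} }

True

Suppose U = false.
The clause (!S) is unit, so S = false.
The clause (!Q) is unit, so Q = false.
The clause (!P) is unit, so P = false.
The clause (!T) is unit, so T = false.
Now (T) is unsatisfied and unit — conflict.
So every satisfying assignment has U = True.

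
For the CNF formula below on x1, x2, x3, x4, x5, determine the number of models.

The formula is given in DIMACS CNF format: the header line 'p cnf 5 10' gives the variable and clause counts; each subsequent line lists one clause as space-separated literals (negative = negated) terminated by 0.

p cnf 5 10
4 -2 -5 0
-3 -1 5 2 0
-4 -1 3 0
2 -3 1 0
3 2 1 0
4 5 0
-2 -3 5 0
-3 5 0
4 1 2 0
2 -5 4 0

There are 2^5 = 32 truth assignments over (x1, x2, x3, x4, x5).
Split on x4. With x4 = True, the clauses containing x4 are satisfied and ¬x4 drops from the rest; 5 of the 2^4 = 16 assignments to the other variables satisfy what remains.
With x4 = False, by the same count on the reduced clause set, 0 assignments work.
(One model: x1=F, x2=T, x3=F, x4=T, x5=F.)
Total: 5 + 0 = 5.

5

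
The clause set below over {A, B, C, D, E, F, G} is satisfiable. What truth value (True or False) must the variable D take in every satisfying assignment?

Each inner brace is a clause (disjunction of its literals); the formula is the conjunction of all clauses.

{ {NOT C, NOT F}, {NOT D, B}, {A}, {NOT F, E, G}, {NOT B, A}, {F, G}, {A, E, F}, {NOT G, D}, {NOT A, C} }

Suppose D = false.
The clause (A) is unit, so A = true.
The clause (NOT G) is unit, so G = false.
The clause (F) is unit, so F = true.
The clause (NOT C) is unit, so C = false.
But (C) is also a unit clause — contradiction.
So every satisfying assignment has D = True.

True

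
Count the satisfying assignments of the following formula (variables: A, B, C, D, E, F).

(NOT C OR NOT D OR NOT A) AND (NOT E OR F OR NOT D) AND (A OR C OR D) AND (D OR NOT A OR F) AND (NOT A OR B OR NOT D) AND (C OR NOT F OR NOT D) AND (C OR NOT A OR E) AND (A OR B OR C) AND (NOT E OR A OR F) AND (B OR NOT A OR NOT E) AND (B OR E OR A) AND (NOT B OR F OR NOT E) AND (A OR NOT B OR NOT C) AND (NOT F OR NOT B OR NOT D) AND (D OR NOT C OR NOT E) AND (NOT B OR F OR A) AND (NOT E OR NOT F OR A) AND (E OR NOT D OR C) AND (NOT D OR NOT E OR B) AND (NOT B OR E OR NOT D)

There are 2^6 = 64 truth assignments over (A, B, C, D, E, F).
Split on B. With B = true, the clauses containing B are satisfied and NOT B drops from the rest; 2 of the 2^5 = 32 assignments to the other variables satisfy what remains.
With B = false, by the same count on the reduced clause set, 1 assignment works.
Total: 2 + 1 = 3.

3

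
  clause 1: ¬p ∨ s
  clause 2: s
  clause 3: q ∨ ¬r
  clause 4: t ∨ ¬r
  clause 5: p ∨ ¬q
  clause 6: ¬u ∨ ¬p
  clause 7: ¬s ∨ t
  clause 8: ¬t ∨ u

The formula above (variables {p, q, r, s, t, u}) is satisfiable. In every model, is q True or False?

Suppose q = True.
The clause (s) is unit, so s = True.
The clause (p) is unit, so p = True.
The clause (¬u) is unit, so u = False.
The clause (t) is unit, so t = True.
Now (¬t) is unsatisfied and unit — conflict.
So every satisfying assignment has q = False.

False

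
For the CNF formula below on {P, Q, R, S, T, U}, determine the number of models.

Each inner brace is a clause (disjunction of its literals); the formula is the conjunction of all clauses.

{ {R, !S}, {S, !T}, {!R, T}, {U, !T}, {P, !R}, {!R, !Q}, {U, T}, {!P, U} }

5

There are 2^6 = 64 truth assignments over (P, Q, R, S, T, U).
Split on P. With P = true, the clauses containing P are satisfied and !P drops from the rest; 3 of the 2^5 = 32 assignments to the other variables satisfy what remains.
With P = false, by the same count on the reduced clause set, 2 assignments work.
Total: 3 + 2 = 5.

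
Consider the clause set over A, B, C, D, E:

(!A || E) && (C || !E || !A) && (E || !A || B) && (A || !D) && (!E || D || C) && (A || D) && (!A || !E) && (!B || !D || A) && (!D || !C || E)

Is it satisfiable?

No, unsatisfiable

Suppose A = false.
(!D) alone gives D = false.
But (D) is also a unit clause — contradiction.
Undo A and try A = true.
(E) alone gives E = true.
But (!E) is also a unit clause — contradiction.
Either choice for A ends in contradiction.
No assignment satisfies every clause.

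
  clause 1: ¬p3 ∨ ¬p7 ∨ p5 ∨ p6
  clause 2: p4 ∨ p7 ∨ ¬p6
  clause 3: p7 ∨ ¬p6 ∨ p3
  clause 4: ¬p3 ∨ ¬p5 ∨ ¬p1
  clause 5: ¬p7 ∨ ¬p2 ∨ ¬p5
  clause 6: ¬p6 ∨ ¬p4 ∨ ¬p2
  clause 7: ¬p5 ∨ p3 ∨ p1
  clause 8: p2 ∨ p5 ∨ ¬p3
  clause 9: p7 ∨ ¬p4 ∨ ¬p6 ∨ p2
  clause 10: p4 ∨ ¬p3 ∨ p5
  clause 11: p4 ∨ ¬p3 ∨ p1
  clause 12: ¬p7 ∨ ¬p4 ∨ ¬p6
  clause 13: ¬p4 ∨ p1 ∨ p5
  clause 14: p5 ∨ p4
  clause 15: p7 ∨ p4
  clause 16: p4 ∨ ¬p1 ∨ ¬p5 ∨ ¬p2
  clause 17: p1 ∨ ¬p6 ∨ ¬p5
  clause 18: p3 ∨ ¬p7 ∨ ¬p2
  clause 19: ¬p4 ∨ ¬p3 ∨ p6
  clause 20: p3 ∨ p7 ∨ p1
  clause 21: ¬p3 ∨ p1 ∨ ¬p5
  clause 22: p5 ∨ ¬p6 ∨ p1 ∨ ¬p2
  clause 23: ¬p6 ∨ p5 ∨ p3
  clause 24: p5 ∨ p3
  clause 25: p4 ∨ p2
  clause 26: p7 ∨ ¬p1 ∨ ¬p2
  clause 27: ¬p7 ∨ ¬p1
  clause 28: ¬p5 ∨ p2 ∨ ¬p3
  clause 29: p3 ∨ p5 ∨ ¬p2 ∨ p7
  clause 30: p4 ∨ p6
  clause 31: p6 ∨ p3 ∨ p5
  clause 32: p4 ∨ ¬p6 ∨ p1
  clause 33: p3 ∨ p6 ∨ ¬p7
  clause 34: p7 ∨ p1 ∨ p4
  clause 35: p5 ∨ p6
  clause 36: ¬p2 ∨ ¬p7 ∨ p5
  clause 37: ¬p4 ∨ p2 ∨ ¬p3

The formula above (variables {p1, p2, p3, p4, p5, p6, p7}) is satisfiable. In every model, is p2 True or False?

False

Suppose p2 = True.
Branch on p7: set p7 = False.
(p4) alone gives p4 = True.
(¬p6) alone gives p6 = False.
(¬p3) alone gives p3 = False.
(p1) alone gives p1 = True.
Now (¬p1) is unsatisfied and unit — conflict.
Backtrack on p7: now try p7 = True.
(¬p5) alone gives p5 = False.
Now (p5) is unsatisfied and unit — conflict.
Neither p7 = True nor p7 = False works.
So every satisfying assignment has p2 = False.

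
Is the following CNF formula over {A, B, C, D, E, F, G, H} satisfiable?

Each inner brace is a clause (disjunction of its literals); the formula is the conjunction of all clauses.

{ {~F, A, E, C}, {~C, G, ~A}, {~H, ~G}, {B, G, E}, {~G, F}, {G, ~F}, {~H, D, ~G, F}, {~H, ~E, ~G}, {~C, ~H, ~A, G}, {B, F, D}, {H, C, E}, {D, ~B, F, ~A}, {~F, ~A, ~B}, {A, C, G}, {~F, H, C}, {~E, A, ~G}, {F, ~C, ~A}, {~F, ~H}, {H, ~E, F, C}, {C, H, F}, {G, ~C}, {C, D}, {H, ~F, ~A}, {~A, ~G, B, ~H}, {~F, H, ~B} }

Try H = 1.
From the singleton clause (~G), G = 0.
From the singleton clause (~F), F = 0.
From the singleton clause (~C), C = 0.
From the singleton clause (A), A = 1.
From the singleton clause (D), D = 1.
Try B = 1.
All clauses hold; E can take either value.
A satisfying assignment: A=1; B=1; C=0; D=1; E=1; F=0; G=0; H=1.

Satisfiable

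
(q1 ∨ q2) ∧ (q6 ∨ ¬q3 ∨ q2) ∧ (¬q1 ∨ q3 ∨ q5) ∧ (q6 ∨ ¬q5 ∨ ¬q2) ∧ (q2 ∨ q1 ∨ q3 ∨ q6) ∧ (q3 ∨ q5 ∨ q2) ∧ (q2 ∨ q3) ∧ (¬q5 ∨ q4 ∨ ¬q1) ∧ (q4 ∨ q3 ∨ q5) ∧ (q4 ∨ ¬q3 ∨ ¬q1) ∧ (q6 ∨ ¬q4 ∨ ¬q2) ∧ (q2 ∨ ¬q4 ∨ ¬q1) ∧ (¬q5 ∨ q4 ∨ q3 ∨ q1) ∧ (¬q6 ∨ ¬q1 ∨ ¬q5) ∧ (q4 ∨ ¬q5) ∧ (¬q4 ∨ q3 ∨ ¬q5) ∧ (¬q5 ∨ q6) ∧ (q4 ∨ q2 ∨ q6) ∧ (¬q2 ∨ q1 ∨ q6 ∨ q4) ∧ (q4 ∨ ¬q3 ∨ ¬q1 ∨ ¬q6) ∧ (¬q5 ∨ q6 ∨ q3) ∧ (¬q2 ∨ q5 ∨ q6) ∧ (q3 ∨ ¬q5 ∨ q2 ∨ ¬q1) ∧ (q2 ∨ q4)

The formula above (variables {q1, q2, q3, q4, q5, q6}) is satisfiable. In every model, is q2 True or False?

True

Suppose q2 = False.
From the singleton clause (q1), q1 = True.
From the singleton clause (q3), q3 = True.
From the singleton clause (q6), q6 = True.
From the singleton clause (q4), q4 = True.
But (¬q4) is also a unit clause — contradiction.
So every satisfying assignment has q2 = True.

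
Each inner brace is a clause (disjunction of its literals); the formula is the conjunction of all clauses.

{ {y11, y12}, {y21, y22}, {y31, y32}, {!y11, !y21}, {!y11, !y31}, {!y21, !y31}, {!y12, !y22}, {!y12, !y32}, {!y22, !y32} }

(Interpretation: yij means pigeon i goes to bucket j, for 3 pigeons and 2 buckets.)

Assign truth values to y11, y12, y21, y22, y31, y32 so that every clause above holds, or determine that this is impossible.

Branch on y11: set y11 = true.
From the singleton clause (!y21), y21 = false.
From the singleton clause (y22), y22 = true.
From the singleton clause (!y31), y31 = false.
From the singleton clause (y32), y32 = true.
But (!y32) is also a unit clause — contradiction.
Undo y11 and try y11 = false.
From the singleton clause (y12), y12 = true.
From the singleton clause (!y22), y22 = false.
From the singleton clause (y21), y21 = true.
From the singleton clause (!y31), y31 = false.
From the singleton clause (y32), y32 = true.
But (!y32) is also a unit clause — contradiction.
Either choice for y11 ends in contradiction.

UNSATISFIABLE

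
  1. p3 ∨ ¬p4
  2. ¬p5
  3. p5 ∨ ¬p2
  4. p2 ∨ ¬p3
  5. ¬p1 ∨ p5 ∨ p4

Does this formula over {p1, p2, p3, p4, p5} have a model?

Yes, satisfiable

From the singleton clause (¬p5), p5 = False.
From the singleton clause (¬p2), p2 = False.
From the singleton clause (¬p3), p3 = False.
From the singleton clause (¬p4), p4 = False.
From the singleton clause (¬p1), p1 = False.
All clauses are satisfied.
A satisfying assignment: p1=False,  p2=False,  p3=False,  p4=False,  p5=False.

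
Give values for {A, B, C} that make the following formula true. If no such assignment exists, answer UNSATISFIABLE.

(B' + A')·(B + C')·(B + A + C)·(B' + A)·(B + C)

UNSATISFIABLE

Branch on B: set B = 0.
From the singleton clause (C'), C = 0.
That conflicts with the unit clause (C).
That branch fails; take B = 1 instead.
From the singleton clause (A'), A = 0.
That conflicts with the unit clause (A).
Neither B = 1 nor B = 0 works.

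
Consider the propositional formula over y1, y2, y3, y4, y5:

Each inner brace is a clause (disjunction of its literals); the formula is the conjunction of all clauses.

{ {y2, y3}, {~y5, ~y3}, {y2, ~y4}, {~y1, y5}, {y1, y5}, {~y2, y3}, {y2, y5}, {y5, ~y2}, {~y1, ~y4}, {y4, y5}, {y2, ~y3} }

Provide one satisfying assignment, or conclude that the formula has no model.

UNSATISFIABLE

Try y2 = 1.
(y3) alone gives y3 = 1.
(~y5) alone gives y5 = 0.
That conflicts with the unit clause (y5).
Backtrack on y2: now try y2 = 0.
(y3) alone gives y3 = 1.
That conflicts with the unit clause (~y3).
Either choice for y2 ends in contradiction.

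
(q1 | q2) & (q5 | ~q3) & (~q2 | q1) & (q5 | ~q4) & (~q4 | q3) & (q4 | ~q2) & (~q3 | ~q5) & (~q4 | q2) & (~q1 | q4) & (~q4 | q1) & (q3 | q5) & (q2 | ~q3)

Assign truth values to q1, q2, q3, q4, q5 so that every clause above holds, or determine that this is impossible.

Case q1 = 1:
Unit clause (q4) forces q4 = 1.
Unit clause (q5) forces q5 = 1.
Unit clause (q3) forces q3 = 1.
Now (~q3) is unsatisfied and unit — conflict.
So q1 must be the other value — set q1 = 0.
Unit clause (q2) forces q2 = 1.
Now (~q2) is unsatisfied and unit — conflict.
Neither q1 = 1 nor q1 = 0 works.

UNSATISFIABLE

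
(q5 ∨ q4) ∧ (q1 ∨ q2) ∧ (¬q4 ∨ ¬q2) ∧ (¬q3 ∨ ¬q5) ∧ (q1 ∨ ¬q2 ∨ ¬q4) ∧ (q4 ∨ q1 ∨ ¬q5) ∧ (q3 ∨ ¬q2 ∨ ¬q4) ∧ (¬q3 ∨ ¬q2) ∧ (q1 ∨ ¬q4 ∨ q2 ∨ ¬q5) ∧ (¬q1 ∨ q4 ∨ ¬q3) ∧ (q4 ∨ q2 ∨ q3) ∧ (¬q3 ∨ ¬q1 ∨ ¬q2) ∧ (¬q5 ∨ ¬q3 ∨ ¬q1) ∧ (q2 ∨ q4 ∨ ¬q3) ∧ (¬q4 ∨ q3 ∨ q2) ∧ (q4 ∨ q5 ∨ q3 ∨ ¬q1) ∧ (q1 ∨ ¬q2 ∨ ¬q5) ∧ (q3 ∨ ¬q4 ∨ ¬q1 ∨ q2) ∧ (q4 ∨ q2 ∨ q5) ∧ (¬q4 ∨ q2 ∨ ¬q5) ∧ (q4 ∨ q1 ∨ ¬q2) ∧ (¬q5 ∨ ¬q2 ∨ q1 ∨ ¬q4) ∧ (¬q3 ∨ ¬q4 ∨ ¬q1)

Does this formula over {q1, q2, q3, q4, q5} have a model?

Try q5 = True.
(¬q3) alone gives q3 = False.
Try q1 = True.
Try q4 = False.
(q2) alone gives q2 = True.
This assignment satisfies each clause.
A satisfying assignment: q1: True,  q2: True,  q3: False,  q4: False,  q5: True.

Satisfiable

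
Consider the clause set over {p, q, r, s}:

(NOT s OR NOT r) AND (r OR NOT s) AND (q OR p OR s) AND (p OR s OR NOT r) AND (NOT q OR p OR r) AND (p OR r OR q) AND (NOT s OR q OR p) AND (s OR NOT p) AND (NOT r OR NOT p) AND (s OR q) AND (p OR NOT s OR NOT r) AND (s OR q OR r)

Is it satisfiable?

No, unsatisfiable

Branch on s: set s = false.
The clause (NOT p) is unit, so p = false.
The clause (q) is unit, so q = true.
The clause (NOT r) is unit, so r = false.
But (r) is also a unit clause — contradiction.
So s must be the other value — set s = true.
The clause (NOT r) is unit, so r = false.
But (r) is also a unit clause — contradiction.
Either choice for s ends in contradiction.
No assignment satisfies every clause.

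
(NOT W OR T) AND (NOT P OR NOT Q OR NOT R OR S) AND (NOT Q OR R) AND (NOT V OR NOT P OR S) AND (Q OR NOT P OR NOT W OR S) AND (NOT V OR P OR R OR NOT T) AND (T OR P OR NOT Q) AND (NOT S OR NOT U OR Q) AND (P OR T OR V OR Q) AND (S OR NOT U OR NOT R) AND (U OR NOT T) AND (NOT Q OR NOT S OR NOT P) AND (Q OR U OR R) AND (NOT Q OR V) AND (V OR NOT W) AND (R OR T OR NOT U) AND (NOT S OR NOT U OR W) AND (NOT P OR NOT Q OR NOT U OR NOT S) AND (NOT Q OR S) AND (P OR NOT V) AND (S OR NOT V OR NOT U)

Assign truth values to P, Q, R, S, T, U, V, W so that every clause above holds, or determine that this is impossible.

Case W = false:
Case Q = false:
Case S = false:
Case V = false:
Case P = true:
Case U = false:
The clause (NOT T) is unit, so T = false.
The clause (R) is unit, so R = true.
Every clause now holds.

P=true,  Q=false,  R=true,  S=false,  T=false,  U=false,  V=false,  W=false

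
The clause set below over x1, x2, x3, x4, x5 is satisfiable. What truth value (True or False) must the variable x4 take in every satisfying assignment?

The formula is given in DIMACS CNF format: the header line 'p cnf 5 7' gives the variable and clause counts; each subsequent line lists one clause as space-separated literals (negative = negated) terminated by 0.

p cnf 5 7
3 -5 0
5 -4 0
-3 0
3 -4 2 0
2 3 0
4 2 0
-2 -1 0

Suppose x4 = True.
The clause (x5) is unit, so x5 = True.
The clause (x3) is unit, so x3 = True.
Now (¬x3) is unsatisfied and unit — conflict.
So every satisfying assignment has x4 = False.

False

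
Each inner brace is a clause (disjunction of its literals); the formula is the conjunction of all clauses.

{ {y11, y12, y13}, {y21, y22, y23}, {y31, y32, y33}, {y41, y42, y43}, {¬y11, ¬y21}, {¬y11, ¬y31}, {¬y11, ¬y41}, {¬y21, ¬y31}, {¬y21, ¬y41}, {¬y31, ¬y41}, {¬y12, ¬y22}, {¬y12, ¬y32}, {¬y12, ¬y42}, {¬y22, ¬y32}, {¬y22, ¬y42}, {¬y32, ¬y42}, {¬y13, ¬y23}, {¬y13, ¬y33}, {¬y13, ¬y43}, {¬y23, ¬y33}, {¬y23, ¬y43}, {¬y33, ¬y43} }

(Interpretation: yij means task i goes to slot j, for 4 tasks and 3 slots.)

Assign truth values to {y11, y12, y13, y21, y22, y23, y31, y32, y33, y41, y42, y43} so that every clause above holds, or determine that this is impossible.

UNSATISFIABLE

Suppose y11 = False.
Suppose y12 = True.
(¬y22) alone gives y22 = False.
(¬y32) alone gives y32 = False.
(¬y42) alone gives y42 = False.
Suppose y21 = True.
(¬y31) alone gives y31 = False.
(y33) alone gives y33 = True.
(¬y41) alone gives y41 = False.
(y43) alone gives y43 = True.
Now (¬y43) is unsatisfied and unit — conflict.
Backtrack on y21: now try y21 = False.
(y23) alone gives y23 = True.
(¬y13) alone gives y13 = False.
(¬y33) alone gives y33 = False.
(y31) alone gives y31 = True.
(¬y41) alone gives y41 = False.
(y43) alone gives y43 = True.
Now (¬y43) is unsatisfied and unit — conflict.
Neither y21 = True nor y21 = False works.
Backtrack on y12: now try y12 = False.
(y13) alone gives y13 = True.
(¬y23) alone gives y23 = False.
(¬y33) alone gives y33 = False.
(¬y43) alone gives y43 = False.
Suppose y21 = True.
(¬y31) alone gives y31 = False.
(y32) alone gives y32 = True.
(¬y41) alone gives y41 = False.
(y42) alone gives y42 = True.
Now (¬y42) is unsatisfied and unit — conflict.
Backtrack on y21: now try y21 = False.
(y22) alone gives y22 = True.
(¬y32) alone gives y32 = False.
(y31) alone gives y31 = True.
(¬y41) alone gives y41 = False.
(y42) alone gives y42 = True.
Now (¬y42) is unsatisfied and unit — conflict.
Neither y21 = True nor y21 = False works.
Neither y12 = True nor y12 = False works.
Backtrack on y11: now try y11 = True.
(¬y21) alone gives y21 = False.
(¬y31) alone gives y31 = False.
(¬y41) alone gives y41 = False.
Suppose y22 = True.
(¬y12) alone gives y12 = False.
(¬y32) alone gives y32 = False.
(y33) alone gives y33 = True.
(¬y42) alone gives y42 = False.
(y43) alone gives y43 = True.
Now (¬y43) is unsatisfied and unit — conflict.
Backtrack on y22: now try y22 = False.
(y23) alone gives y23 = True.
(¬y13) alone gives y13 = False.
(¬y33) alone gives y33 = False.
(y32) alone gives y32 = True.
(¬y12) alone gives y12 = False.
(¬y42) alone gives y42 = False.
(y43) alone gives y43 = True.
Now (¬y43) is unsatisfied and unit — conflict.
Neither y22 = True nor y22 = False works.
Neither y11 = True nor y11 = False works.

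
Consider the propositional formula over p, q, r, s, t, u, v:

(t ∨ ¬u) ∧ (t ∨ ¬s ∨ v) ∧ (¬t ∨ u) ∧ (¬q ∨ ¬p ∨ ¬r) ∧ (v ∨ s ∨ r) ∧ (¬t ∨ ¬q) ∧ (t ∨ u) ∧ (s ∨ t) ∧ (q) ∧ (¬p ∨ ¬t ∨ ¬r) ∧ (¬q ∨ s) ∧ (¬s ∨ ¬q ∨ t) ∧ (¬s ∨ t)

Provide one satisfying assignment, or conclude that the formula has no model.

The clause (q) is unit, so q = True.
The clause (¬t) is unit, so t = False.
The clause (¬u) is unit, so u = False.
That conflicts with the unit clause (u).

UNSATISFIABLE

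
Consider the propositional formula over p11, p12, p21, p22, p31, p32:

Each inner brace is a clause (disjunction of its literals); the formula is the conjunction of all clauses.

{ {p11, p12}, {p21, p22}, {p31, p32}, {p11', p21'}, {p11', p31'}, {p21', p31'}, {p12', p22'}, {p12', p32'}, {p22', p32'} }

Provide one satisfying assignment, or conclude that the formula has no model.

Suppose p11 = 1.
From the singleton clause (p21'), p21 = 0.
From the singleton clause (p22), p22 = 1.
From the singleton clause (p31'), p31 = 0.
From the singleton clause (p32), p32 = 1.
But (p32') is also a unit clause — contradiction.
So p11 must be the other value — set p11 = 0.
From the singleton clause (p12), p12 = 1.
From the singleton clause (p22'), p22 = 0.
From the singleton clause (p21), p21 = 1.
From the singleton clause (p31'), p31 = 0.
From the singleton clause (p32), p32 = 1.
But (p32') is also a unit clause — contradiction.
Either choice for p11 ends in contradiction.

UNSATISFIABLE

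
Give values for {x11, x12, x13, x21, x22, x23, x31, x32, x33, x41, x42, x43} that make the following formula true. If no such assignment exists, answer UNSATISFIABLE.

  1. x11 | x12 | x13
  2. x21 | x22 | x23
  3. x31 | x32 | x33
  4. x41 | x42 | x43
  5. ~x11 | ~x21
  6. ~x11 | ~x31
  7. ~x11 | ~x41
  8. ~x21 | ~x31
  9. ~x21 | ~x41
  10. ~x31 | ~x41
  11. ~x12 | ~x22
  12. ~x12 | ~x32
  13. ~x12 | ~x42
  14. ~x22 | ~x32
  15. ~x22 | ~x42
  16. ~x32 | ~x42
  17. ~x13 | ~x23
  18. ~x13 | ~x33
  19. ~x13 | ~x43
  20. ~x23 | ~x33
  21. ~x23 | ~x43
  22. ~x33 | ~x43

UNSATISFIABLE

Try x11 = 0.
Try x12 = 1.
The clause (~x22) is unit, so x22 = 0.
The clause (~x32) is unit, so x32 = 0.
The clause (~x42) is unit, so x42 = 0.
Try x21 = 1.
The clause (~x31) is unit, so x31 = 0.
The clause (x33) is unit, so x33 = 1.
The clause (~x41) is unit, so x41 = 0.
The clause (x43) is unit, so x43 = 1.
Now (~x43) is unsatisfied and unit — conflict.
Backtrack on x21: now try x21 = 0.
The clause (x23) is unit, so x23 = 1.
The clause (~x13) is unit, so x13 = 0.
The clause (~x33) is unit, so x33 = 0.
The clause (x31) is unit, so x31 = 1.
The clause (~x41) is unit, so x41 = 0.
The clause (x43) is unit, so x43 = 1.
Now (~x43) is unsatisfied and unit — conflict.
Neither x21 = 1 nor x21 = 0 works.
Backtrack on x12: now try x12 = 0.
The clause (x13) is unit, so x13 = 1.
The clause (~x23) is unit, so x23 = 0.
The clause (~x33) is unit, so x33 = 0.
The clause (~x43) is unit, so x43 = 0.
Try x21 = 1.
The clause (~x31) is unit, so x31 = 0.
The clause (x32) is unit, so x32 = 1.
The clause (~x41) is unit, so x41 = 0.
The clause (x42) is unit, so x42 = 1.
Now (~x42) is unsatisfied and unit — conflict.
Backtrack on x21: now try x21 = 0.
The clause (x22) is unit, so x22 = 1.
The clause (~x32) is unit, so x32 = 0.
The clause (x31) is unit, so x31 = 1.
The clause (~x41) is unit, so x41 = 0.
The clause (x42) is unit, so x42 = 1.
Now (~x42) is unsatisfied and unit — conflict.
Neither x21 = 1 nor x21 = 0 works.
Neither x12 = 1 nor x12 = 0 works.
Backtrack on x11: now try x11 = 1.
The clause (~x21) is unit, so x21 = 0.
The clause (~x31) is unit, so x31 = 0.
The clause (~x41) is unit, so x41 = 0.
Try x22 = 1.
The clause (~x12) is unit, so x12 = 0.
The clause (~x32) is unit, so x32 = 0.
The clause (x33) is unit, so x33 = 1.
The clause (~x42) is unit, so x42 = 0.
The clause (x43) is unit, so x43 = 1.
Now (~x43) is unsatisfied and unit — conflict.
Backtrack on x22: now try x22 = 0.
The clause (x23) is unit, so x23 = 1.
The clause (~x13) is unit, so x13 = 0.
The clause (~x33) is unit, so x33 = 0.
The clause (x32) is unit, so x32 = 1.
The clause (~x12) is unit, so x12 = 0.
The clause (~x42) is unit, so x42 = 0.
The clause (x43) is unit, so x43 = 1.
Now (~x43) is unsatisfied and unit — conflict.
Neither x22 = 1 nor x22 = 0 works.
Neither x11 = 1 nor x11 = 0 works.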